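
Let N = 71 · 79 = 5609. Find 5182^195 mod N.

Mod 71: 5182 ≡ 70; by Fermat, exponent reduces to 195 mod 70 = 55; 70^55 ≡ 70 (mod 71).
Mod 79: 5182 ≡ 47; by Fermat, exponent reduces to 195 mod 78 = 39; 47^39 ≡ 78 (mod 79).
Combine by CRT: x ≡ 70 (mod 71), x ≡ 78 (mod 79) ⇒ x ≡ 5608 (mod 5609).

5608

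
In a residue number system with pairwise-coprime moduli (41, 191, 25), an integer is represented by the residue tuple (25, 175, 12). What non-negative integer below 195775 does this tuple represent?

The moduli are pairwise coprime; N = 41·191·25 = 195775.
N/41 = 4775; 4775 ≡ 19 (mod 41); 19·13 ≡ 1, so inverse 13.
N/191 = 1025; 1025 ≡ 70 (mod 191); 70·161 ≡ 1, so inverse 161.
N/25 = 7831; 7831 ≡ 6 (mod 25); 6·21 ≡ 1, so inverse 21.
x ≡ 25·4775·13 + 175·1025·161 + 12·7831·21 = 32404662.
32404662 mod 195775 = 101787.

101787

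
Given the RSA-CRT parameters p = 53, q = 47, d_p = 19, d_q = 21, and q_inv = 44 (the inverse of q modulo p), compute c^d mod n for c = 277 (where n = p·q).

m₁ = c^(d_p) mod p: c ≡ 12 (mod 53), and 12^19 mod 53 = 20.
m₂ = c^(d_q) mod q: c ≡ 42 (mod 47), and 42^21 mod 47 = 32.
h = q_inv·(m₁ − m₂) mod p = 44·(20 − 32) mod 53 = 2.
m = m₂ + h·q = 32 + 2·47 = 126.

126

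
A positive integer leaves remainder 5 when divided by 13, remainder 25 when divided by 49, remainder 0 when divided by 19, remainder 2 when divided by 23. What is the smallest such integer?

20311

From t ≡ 5 (mod 13) write t = 5 + 13s. Substituting into t ≡ 25 (mod 49) gives 13s ≡ 20 (mod 49), and since 13⁻¹ ≡ 34 (mod 49), s ≡ 43. Hence t ≡ 5 + 13·43 = 564 (mod 637).
From t ≡ 564 (mod 637) write t = 564 + 637s. Substituting into t ≡ 0 (mod 19) gives 637s ≡ 6 (mod 19), and since 10⁻¹ ≡ 2 (mod 19), s ≡ 12. Hence t ≡ 564 + 637·12 = 8208 (mod 12103).
From t ≡ 8208 (mod 12103) write t = 8208 + 12103s. Substituting into t ≡ 2 (mod 23) gives 12103s ≡ 5 (mod 23), and since 5⁻¹ ≡ 14 (mod 23), s ≡ 1. Hence t ≡ 8208 + 12103·1 = 20311 (mod 278369).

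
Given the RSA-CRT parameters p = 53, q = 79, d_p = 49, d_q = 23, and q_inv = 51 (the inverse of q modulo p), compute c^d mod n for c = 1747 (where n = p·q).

m₁ = c^(d_p) mod p: c ≡ 51 (mod 53), and 51^49 mod 53 = 33.
m₂ = c^(d_q) mod q: c ≡ 9 (mod 79), and 9^23 mod 79 = 25.
h = q_inv·(m₁ − m₂) mod p = 51·(33 − 25) mod 53 = 37.
m = m₂ + h·q = 25 + 37·79 = 2948.

2948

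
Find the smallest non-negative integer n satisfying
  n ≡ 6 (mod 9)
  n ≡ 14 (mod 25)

Combine the congruences pairwise.
From n ≡ 6 (mod 9) write n = 6 + 9t. Substituting into n ≡ 14 (mod 25) gives 9t ≡ 8 (mod 25), and since 9⁻¹ ≡ 14 (mod 25), t ≡ 12. Hence n ≡ 6 + 9·12 = 114 (mod 225).

114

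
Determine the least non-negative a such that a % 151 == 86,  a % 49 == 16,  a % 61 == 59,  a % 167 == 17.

10788885

The moduli are pairwise coprime; N = 151·49·61·167 = 75373613.
N/151 = 499163; 499163 ≡ 108 (mod 151); 108·7 ≡ 1, so inverse 7.
N/49 = 1538237; 1538237 ≡ 29 (mod 49); 29·22 ≡ 1, so inverse 22.
N/61 = 1235633; 1235633 ≡ 17 (mod 61); 17·18 ≡ 1, so inverse 18.
N/167 = 451339; 451339 ≡ 105 (mod 167); 105·35 ≡ 1, so inverse 35.
a ≡ 86·499163·7 + 16·1538237·22 + 59·1235633·18 + 17·451339·35 = 2422744501.
2422744501 mod 75373613 = 10788885.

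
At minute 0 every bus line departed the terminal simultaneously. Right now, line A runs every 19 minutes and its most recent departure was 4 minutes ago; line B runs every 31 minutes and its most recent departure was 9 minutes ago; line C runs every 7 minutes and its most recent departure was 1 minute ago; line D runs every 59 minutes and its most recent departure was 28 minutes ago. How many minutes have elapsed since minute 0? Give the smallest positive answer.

56491

The moduli are pairwise coprime; N = 19·31·7·59 = 243257.
N/19 = 12803; 12803 ≡ 16 (mod 19); 16·6 ≡ 1, so inverse 6.
N/31 = 7847; 7847 ≡ 4 (mod 31); 4·8 ≡ 1, so inverse 8.
N/7 = 34751; 34751 ≡ 3 (mod 7); 3·5 ≡ 1, so inverse 5.
N/59 = 4123; 4123 ≡ 52 (mod 59); 52·42 ≡ 1, so inverse 42.
t ≡ 4·12803·6 + 9·7847·8 + 1·34751·5 + 28·4123·42 = 5894659.
5894659 mod 243257 = 56491.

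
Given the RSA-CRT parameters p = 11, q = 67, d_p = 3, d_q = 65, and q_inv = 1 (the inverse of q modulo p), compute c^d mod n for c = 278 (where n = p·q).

181

m₁ = c^(d_p) mod p: c ≡ 3 (mod 11), and 3^3 mod 11 = 5.
m₂ = c^(d_q) mod q: c ≡ 10 (mod 67), and 10^65 mod 67 = 47.
h = q_inv·(m₁ − m₂) mod p = 1·(5 − 47) mod 11 = 2.
m = m₂ + h·q = 47 + 2·67 = 181.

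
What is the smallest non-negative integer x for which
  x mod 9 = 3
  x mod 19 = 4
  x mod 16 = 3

1011

The moduli are pairwise coprime; N = 9·19·16 = 2736.
N/9 = 304; 304 ≡ 7 (mod 9); 7·4 ≡ 1, so inverse 4.
N/19 = 144; 144 ≡ 11 (mod 19); 11·7 ≡ 1, so inverse 7.
N/16 = 171; 171 ≡ 11 (mod 16); 11·3 ≡ 1, so inverse 3.
x ≡ 3·304·4 + 4·144·7 + 3·171·3 = 9219.
9219 mod 2736 = 1011.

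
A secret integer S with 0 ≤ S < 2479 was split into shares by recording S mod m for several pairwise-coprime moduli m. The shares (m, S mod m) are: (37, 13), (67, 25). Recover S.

Combine the congruences pairwise.
From S ≡ 13 (mod 37) write S = 13 + 37t. Substituting into S ≡ 25 (mod 67) gives 37t ≡ 12 (mod 67), and since 37⁻¹ ≡ 29 (mod 67), t ≡ 13. Hence S ≡ 13 + 37·13 = 494 (mod 2479).

494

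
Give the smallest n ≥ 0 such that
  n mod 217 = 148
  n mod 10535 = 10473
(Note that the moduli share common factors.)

gcd(217, 10535) = 7 and 7 | (10473 − 148), so the pair is consistent; merging gives n ≡ 210638 (mod 326585), where 326585 = lcm(217, 10535).
The solution is unique modulo lcm(217, 10535) = 326585.

210638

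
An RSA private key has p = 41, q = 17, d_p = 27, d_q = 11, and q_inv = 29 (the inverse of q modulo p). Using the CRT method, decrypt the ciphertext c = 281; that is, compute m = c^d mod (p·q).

m₁ = c^(d_p) mod p: c ≡ 35 (mod 41), and 35^27 mod 41 = 29.
m₂ = c^(d_q) mod q: c ≡ 9 (mod 17), and 9^11 mod 17 = 15.
h = q_inv·(m₁ − m₂) mod p = 29·(29 − 15) mod 41 = 37.
m = m₂ + h·q = 15 + 37·17 = 644.

644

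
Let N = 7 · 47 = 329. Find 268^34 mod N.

Mod 7: 268 ≡ 2; by Fermat, exponent reduces to 34 mod 6 = 4; 2^4 ≡ 2 (mod 7).
Mod 47: 268 ≡ 33; 33^34 ≡ 32 (mod 47).
Combine by CRT: x ≡ 2 (mod 7), x ≡ 32 (mod 47) ⇒ x ≡ 79 (mod 329).

79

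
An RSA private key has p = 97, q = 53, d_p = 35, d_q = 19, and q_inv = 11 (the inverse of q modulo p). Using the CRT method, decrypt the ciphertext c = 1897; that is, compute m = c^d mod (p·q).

4647

m₁ = c^(d_p) mod p: c ≡ 54 (mod 97), and 54^35 mod 97 = 88.
m₂ = c^(d_q) mod q: c ≡ 42 (mod 53), and 42^19 mod 53 = 36.
h = q_inv·(m₁ − m₂) mod p = 11·(88 − 36) mod 97 = 87.
m = m₂ + h·q = 36 + 87·53 = 4647.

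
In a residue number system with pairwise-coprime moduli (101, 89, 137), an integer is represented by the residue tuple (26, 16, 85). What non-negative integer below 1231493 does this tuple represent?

486846

The moduli are pairwise coprime; N = 101·89·137 = 1231493.
N/101 = 12193; 12193 ≡ 73 (mod 101); 73·18 ≡ 1, so inverse 18.
N/89 = 13837; 13837 ≡ 42 (mod 89); 42·53 ≡ 1, so inverse 53.
N/137 = 8989; 8989 ≡ 84 (mod 137); 84·31 ≡ 1, so inverse 31.
x ≡ 26·12193·18 + 16·13837·53 + 85·8989·31 = 41126115.
41126115 mod 1231493 = 486846.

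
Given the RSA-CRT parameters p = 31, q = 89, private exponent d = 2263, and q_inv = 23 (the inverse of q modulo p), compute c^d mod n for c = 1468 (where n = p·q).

1416

d_p = d mod (p−1) = 2263 mod 30 = 13; d_q = d mod (q−1) = 63.
m₁ = c^(d_p) mod p: c ≡ 11 (mod 31), and 11^13 mod 31 = 21.
m₂ = c^(d_q) mod q: c ≡ 44 (mod 89), and 44^63 mod 89 = 81.
h = q_inv·(m₁ − m₂) mod p = 23·(21 − 81) mod 31 = 15.
m = m₂ + h·q = 81 + 15·89 = 1416.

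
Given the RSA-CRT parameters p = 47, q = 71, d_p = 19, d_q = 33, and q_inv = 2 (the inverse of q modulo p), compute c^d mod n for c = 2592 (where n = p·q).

m₁ = c^(d_p) mod p: c ≡ 7 (mod 47), and 7^19 mod 47 = 12.
m₂ = c^(d_q) mod q: c ≡ 36 (mod 71), and 36^33 mod 71 = 4.
h = q_inv·(m₁ − m₂) mod p = 2·(12 − 4) mod 47 = 16.
m = m₂ + h·q = 4 + 16·71 = 1140.

1140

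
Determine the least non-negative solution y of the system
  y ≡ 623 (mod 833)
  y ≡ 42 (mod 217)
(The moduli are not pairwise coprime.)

gcd(833, 217) = 7 and 7 | (42 − 623), so the pair is consistent; merging gives y ≡ 24780 (mod 25823), where 25823 = lcm(833, 217).
The solution is unique modulo lcm(833, 217) = 25823.

24780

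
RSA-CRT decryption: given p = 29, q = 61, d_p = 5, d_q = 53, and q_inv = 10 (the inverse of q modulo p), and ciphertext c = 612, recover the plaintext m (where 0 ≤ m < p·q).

m₁ = c^(d_p) mod p: c ≡ 3 (mod 29), and 3^5 mod 29 = 11.
m₂ = c^(d_q) mod q: c ≡ 2 (mod 61), and 2^53 mod 61 = 51.
h = q_inv·(m₁ − m₂) mod p = 10·(11 − 51) mod 29 = 6.
m = m₂ + h·q = 51 + 6·61 = 417.

417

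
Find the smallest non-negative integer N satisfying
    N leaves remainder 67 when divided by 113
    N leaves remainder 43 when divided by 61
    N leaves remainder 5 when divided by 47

278386

Combine the congruences pairwise.
From N ≡ 67 (mod 113) write N = 67 + 113t. Substituting into N ≡ 43 (mod 61) gives 113t ≡ 37 (mod 61), and since 52⁻¹ ≡ 27 (mod 61), t ≡ 23. Hence N ≡ 67 + 113·23 = 2666 (mod 6893).
From N ≡ 2666 (mod 6893) write N = 2666 + 6893t. Substituting into N ≡ 5 (mod 47) gives 6893t ≡ 18 (mod 47), and since 31⁻¹ ≡ 44 (mod 47), t ≡ 40. Hence N ≡ 2666 + 6893·40 = 278386 (mod 323971).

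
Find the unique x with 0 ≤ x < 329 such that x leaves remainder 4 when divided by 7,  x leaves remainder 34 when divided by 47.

From x ≡ 4 (mod 7) write x = 4 + 7t. Substituting into x ≡ 34 (mod 47) gives 7t ≡ 30 (mod 47), and since 7⁻¹ ≡ 27 (mod 47), t ≡ 11. Hence x ≡ 4 + 7·11 = 81 (mod 329).

81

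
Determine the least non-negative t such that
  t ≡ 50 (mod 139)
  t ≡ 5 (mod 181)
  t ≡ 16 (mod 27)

454858

Combine the congruences pairwise.
From t ≡ 50 (mod 139) write t = 50 + 139s. Substituting into t ≡ 5 (mod 181) gives 139s ≡ 136 (mod 181), and since 139⁻¹ ≡ 56 (mod 181), s ≡ 14. Hence t ≡ 50 + 139·14 = 1996 (mod 25159).
From t ≡ 1996 (mod 25159) write t = 1996 + 25159s. Substituting into t ≡ 16 (mod 27) gives 25159s ≡ 18 (mod 27), and since 22⁻¹ ≡ 16 (mod 27), s ≡ 18. Hence t ≡ 1996 + 25159·18 = 454858 (mod 679293).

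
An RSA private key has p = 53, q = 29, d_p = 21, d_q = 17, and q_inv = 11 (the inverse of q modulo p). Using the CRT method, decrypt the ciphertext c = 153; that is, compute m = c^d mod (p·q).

m₁ = c^(d_p) mod p: c ≡ 47 (mod 53), and 47^21 mod 53 = 46.
m₂ = c^(d_q) mod q: c ≡ 8 (mod 29), and 8^17 mod 29 = 10.
h = q_inv·(m₁ − m₂) mod p = 11·(46 − 10) mod 53 = 25.
m = m₂ + h·q = 10 + 25·29 = 735.

735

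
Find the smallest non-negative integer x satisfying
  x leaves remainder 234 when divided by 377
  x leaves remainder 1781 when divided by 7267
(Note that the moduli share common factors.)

183456

Combine the congruences pairwise.
gcd(377, 7267) = 13 and 13 | (1781 − 234), so the pair is consistent; merging gives x ≡ 183456 (mod 210743), where 210743 = lcm(377, 7267).
The solution is unique modulo lcm(377, 7267) = 210743.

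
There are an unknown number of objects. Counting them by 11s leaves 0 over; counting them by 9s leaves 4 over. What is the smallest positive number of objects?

From N ≡ 0 (mod 11) write N = 0 + 11t. Substituting into N ≡ 4 (mod 9) gives 11t ≡ 4 (mod 9), and since 2⁻¹ ≡ 5 (mod 9), t ≡ 2. Hence N ≡ 0 + 11·2 = 22 (mod 99).

22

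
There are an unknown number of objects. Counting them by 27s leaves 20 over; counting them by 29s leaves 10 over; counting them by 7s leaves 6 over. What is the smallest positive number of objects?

1721

The moduli are pairwise coprime; M = 27·29·7 = 5481.
M/27 = 203; 203 ≡ 14 (mod 27); 14·2 ≡ 1, so inverse 2.
M/29 = 189; 189 ≡ 15 (mod 29); 15·2 ≡ 1, so inverse 2.
M/7 = 783; 783 ≡ 6 (mod 7); 6·6 ≡ 1, so inverse 6.
N ≡ 20·203·2 + 10·189·2 + 6·783·6 = 40088.
40088 mod 5481 = 1721.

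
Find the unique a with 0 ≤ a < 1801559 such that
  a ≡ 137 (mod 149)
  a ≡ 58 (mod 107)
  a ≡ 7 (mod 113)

Combine the congruences pairwise.
From a ≡ 137 (mod 149) write a = 137 + 149t. Substituting into a ≡ 58 (mod 107) gives 149t ≡ 28 (mod 107), and since 42⁻¹ ≡ 79 (mod 107), t ≡ 72. Hence a ≡ 137 + 149·72 = 10865 (mod 15943).
From a ≡ 10865 (mod 15943) write a = 10865 + 15943t. Substituting into a ≡ 7 (mod 113) gives 15943t ≡ 103 (mod 113), and since 10⁻¹ ≡ 34 (mod 113), t ≡ 112. Hence a ≡ 10865 + 15943·112 = 1796481 (mod 1801559).

1796481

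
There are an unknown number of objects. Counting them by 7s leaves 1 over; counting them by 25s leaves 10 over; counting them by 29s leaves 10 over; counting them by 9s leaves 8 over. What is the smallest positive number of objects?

The moduli are pairwise coprime; M = 7·25·29·9 = 45675.
M/7 = 6525; 6525 ≡ 1 (mod 7), inverse 1.
M/25 = 1827; 1827 ≡ 2 (mod 25); 2·13 ≡ 1, so inverse 13.
M/29 = 1575; 1575 ≡ 9 (mod 29); 9·13 ≡ 1, so inverse 13.
M/9 = 5075; 5075 ≡ 8 (mod 9); 8·8 ≡ 1, so inverse 8.
N ≡ 1·6525·1 + 10·1827·13 + 10·1575·13 + 8·5075·8 = 773585.
773585 mod 45675 = 42785.

42785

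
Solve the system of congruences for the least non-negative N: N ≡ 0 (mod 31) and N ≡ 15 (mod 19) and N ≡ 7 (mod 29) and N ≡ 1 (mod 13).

13144

The moduli are pairwise coprime; M = 31·19·29·13 = 222053.
M/31 = 7163; 7163 ≡ 2 (mod 31); 2·16 ≡ 1, so inverse 16.
M/19 = 11687; 11687 ≡ 2 (mod 19); 2·10 ≡ 1, so inverse 10.
M/29 = 7657; 7657 ≡ 1 (mod 29), inverse 1.
M/13 = 17081; 17081 ≡ 12 (mod 13); 12·12 ≡ 1, so inverse 12.
N ≡ 0·7163·16 + 15·11687·10 + 7·7657·1 + 1·17081·12 = 2011621.
2011621 mod 222053 = 13144.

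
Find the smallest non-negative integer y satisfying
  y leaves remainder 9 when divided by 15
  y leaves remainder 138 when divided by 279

1254

gcd(15, 279) = 3 and 3 | (138 − 9), so the pair is consistent; merging gives y ≡ 1254 (mod 1395), where 1395 = lcm(15, 279).
The solution is unique modulo lcm(15, 279) = 1395.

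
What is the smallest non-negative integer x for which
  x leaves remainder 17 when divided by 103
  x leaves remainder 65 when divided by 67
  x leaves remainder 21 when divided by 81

From x ≡ 17 (mod 103) write x = 17 + 103t. Substituting into x ≡ 65 (mod 67) gives 103t ≡ 48 (mod 67), and since 36⁻¹ ≡ 54 (mod 67), t ≡ 46. Hence x ≡ 17 + 103·46 = 4755 (mod 6901).
From x ≡ 4755 (mod 6901) write x = 4755 + 6901t. Substituting into x ≡ 21 (mod 81) gives 6901t ≡ 45 (mod 81), and since 16⁻¹ ≡ 76 (mod 81), t ≡ 18. Hence x ≡ 4755 + 6901·18 = 128973 (mod 558981).

128973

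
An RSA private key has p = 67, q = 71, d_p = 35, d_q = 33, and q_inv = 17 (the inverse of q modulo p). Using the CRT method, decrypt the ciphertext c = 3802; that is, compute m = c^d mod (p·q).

m₁ = c^(d_p) mod p: c ≡ 50 (mod 67), and 50^35 mod 67 = 46.
m₂ = c^(d_q) mod q: c ≡ 39 (mod 71), and 39^33 mod 71 = 26.
h = q_inv·(m₁ − m₂) mod p = 17·(46 − 26) mod 67 = 5.
m = m₂ + h·q = 26 + 5·71 = 381.

381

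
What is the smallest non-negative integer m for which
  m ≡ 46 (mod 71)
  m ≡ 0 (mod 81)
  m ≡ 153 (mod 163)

The moduli are pairwise coprime; N = 71·81·163 = 937413.
N/71 = 13203; 13203 ≡ 68 (mod 71); 68·47 ≡ 1, so inverse 47.
N/81 = 11573; 11573 ≡ 71 (mod 81); 71·8 ≡ 1, so inverse 8.
N/163 = 5751; 5751 ≡ 46 (mod 163); 46·39 ≡ 1, so inverse 39.
m ≡ 46·13203·47 + 0·11573·8 + 153·5751·39 = 62861103.
62861103 mod 937413 = 54432.

54432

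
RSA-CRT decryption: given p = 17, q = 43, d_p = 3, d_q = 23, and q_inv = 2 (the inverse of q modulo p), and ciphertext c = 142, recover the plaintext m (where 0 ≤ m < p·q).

556

m₁ = c^(d_p) mod p: c ≡ 6 (mod 17), and 6^3 mod 17 = 12.
m₂ = c^(d_q) mod q: c ≡ 13 (mod 43), and 13^23 mod 43 = 40.
h = q_inv·(m₁ − m₂) mod p = 2·(12 − 40) mod 17 = 12.
m = m₂ + h·q = 40 + 12·43 = 556.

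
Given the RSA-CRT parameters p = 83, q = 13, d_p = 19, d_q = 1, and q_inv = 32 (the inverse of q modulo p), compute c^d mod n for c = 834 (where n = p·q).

m₁ = c^(d_p) mod p: c ≡ 4 (mod 83), and 4^19 mod 83 = 31.
m₂ = c^(d_q) mod q: c ≡ 2 (mod 13), and 2^1 mod 13 = 2.
h = q_inv·(m₁ − m₂) mod p = 32·(31 − 2) mod 83 = 15.
m = m₂ + h·q = 2 + 15·13 = 197.

197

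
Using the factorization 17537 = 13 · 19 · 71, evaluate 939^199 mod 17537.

Mod 13: 939 ≡ 3; by Fermat, exponent reduces to 199 mod 12 = 7; 3^7 ≡ 3 (mod 13).
Mod 19: 939 ≡ 8; by Fermat, exponent reduces to 199 mod 18 = 1; 8^1 ≡ 8 (mod 19).
Mod 71: 939 ≡ 16; by Fermat, exponent reduces to 199 mod 70 = 59; 16^59 ≡ 19 (mod 71).
Combine by CRT: x ≡ 3 (mod 13), x ≡ 8 (mod 19), x ≡ 19 (mod 71) ⇒ x ≡ 445 (mod 17537).

445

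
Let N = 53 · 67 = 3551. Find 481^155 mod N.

Mod 53: 481 ≡ 4; by Fermat, exponent reduces to 155 mod 52 = 51; 4^51 ≡ 40 (mod 53).
Mod 67: 481 ≡ 12; by Fermat, exponent reduces to 155 mod 66 = 23; 12^23 ≡ 13 (mod 67).
Combine by CRT: x ≡ 40 (mod 53), x ≡ 13 (mod 67) ⇒ x ≡ 2425 (mod 3551).

2425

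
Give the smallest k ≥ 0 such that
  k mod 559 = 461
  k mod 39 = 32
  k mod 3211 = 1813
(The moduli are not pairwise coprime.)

371078

gcd(559, 39) = 13 and 13 | (32 − 461), so the pair is consistent; merging gives k ≡ 461 (mod 1677), where 1677 = lcm(559, 39).
gcd(1677, 3211) = 13 and 13 | (1813 − 461), so the pair is consistent; merging gives k ≡ 371078 (mod 414219), where 414219 = lcm(1677, 3211).
The solution is unique modulo lcm(559, 39, 3211) = 414219.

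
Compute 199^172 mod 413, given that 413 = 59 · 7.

123

Mod 59: 199 ≡ 22; by Fermat, exponent reduces to 172 mod 58 = 56; 22^56 ≡ 5 (mod 59).
Mod 7: 199 ≡ 3; by Fermat, exponent reduces to 172 mod 6 = 4; 3^4 ≡ 4 (mod 7).
Combine by CRT: x ≡ 5 (mod 59), x ≡ 4 (mod 7) ⇒ x ≡ 123 (mod 413).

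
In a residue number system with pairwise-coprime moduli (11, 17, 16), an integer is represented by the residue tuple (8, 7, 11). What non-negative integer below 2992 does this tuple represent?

Combine the congruences pairwise.
From x ≡ 8 (mod 11) write x = 8 + 11t. Substituting into x ≡ 7 (mod 17) gives 11t ≡ 16 (mod 17), and since 11⁻¹ ≡ 14 (mod 17), t ≡ 3. Hence x ≡ 8 + 11·3 = 41 (mod 187).
From x ≡ 41 (mod 187) write x = 41 + 187t. Substituting into x ≡ 11 (mod 16) gives 187t ≡ 2 (mod 16), and since 11⁻¹ ≡ 3 (mod 16), t ≡ 6. Hence x ≡ 41 + 187·6 = 1163 (mod 2992).

1163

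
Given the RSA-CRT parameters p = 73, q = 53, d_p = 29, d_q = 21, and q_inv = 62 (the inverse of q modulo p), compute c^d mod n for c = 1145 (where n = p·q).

m₁ = c^(d_p) mod p: c ≡ 50 (mod 73), and 50^29 mod 73 = 25.
m₂ = c^(d_q) mod q: c ≡ 32 (mod 53), and 32^21 mod 53 = 2.
h = q_inv·(m₁ − m₂) mod p = 62·(25 − 2) mod 73 = 39.
m = m₂ + h·q = 2 + 39·53 = 2069.

2069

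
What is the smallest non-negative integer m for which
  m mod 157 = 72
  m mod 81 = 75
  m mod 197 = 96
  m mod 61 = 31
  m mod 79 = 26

The moduli are pairwise coprime; N = 157·81·197·61·79 = 12072794931.
N/157 = 76896783; 76896783 ≡ 67 (mod 157); 67·75 ≡ 1, so inverse 75.
N/81 = 149046851; 149046851 ≡ 47 (mod 81); 47·50 ≡ 1, so inverse 50.
N/197 = 61283223; 61283223 ≡ 69 (mod 197); 69·20 ≡ 1, so inverse 20.
N/61 = 197914671; 197914671 ≡ 49 (mod 61); 49·5 ≡ 1, so inverse 5.
N/79 = 152820189; 152820189 ≡ 61 (mod 79); 61·57 ≡ 1, so inverse 57.
m ≡ 72·76896783·75 + 75·149046851·50 + 96·61283223·20 + 31·197914671·5 + 26·152820189·57 = 1348988401713.
1348988401713 mod 12072794931 = 8908164372.

8908164372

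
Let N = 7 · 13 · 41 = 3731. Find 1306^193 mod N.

2853

Mod 7: 1306 ≡ 4; by Fermat, exponent reduces to 193 mod 6 = 1; 4^1 ≡ 4 (mod 7).
Mod 13: 1306 ≡ 6; by Fermat, exponent reduces to 193 mod 12 = 1; 6^1 ≡ 6 (mod 13).
Mod 41: 1306 ≡ 35; by Fermat, exponent reduces to 193 mod 40 = 33; 35^33 ≡ 24 (mod 41).
Combine by CRT: x ≡ 4 (mod 7), x ≡ 6 (mod 13), x ≡ 24 (mod 41) ⇒ x ≡ 2853 (mod 3731).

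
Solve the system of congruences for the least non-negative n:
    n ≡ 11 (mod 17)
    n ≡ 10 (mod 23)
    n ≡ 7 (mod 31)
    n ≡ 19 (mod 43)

The moduli are pairwise coprime; M = 17·23·31·43 = 521203.
M/17 = 30659; 30659 ≡ 8 (mod 17); 8·15 ≡ 1, so inverse 15.
M/23 = 22661; 22661 ≡ 6 (mod 23); 6·4 ≡ 1, so inverse 4.
M/31 = 16813; 16813 ≡ 11 (mod 31); 11·17 ≡ 1, so inverse 17.
M/43 = 12121; 12121 ≡ 38 (mod 43); 38·17 ≡ 1, so inverse 17.
n ≡ 11·30659·15 + 10·22661·4 + 7·16813·17 + 19·12121·17 = 11881005.
11881005 mod 521203 = 414539.

414539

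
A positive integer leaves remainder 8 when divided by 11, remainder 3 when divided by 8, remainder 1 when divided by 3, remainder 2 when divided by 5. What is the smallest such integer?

The moduli are pairwise coprime; N = 11·8·3·5 = 1320.
N/11 = 120; 120 ≡ 10 (mod 11); 10·10 ≡ 1, so inverse 10.
N/8 = 165; 165 ≡ 5 (mod 8); 5·5 ≡ 1, so inverse 5.
N/3 = 440; 440 ≡ 2 (mod 3); 2·2 ≡ 1, so inverse 2.
N/5 = 264; 264 ≡ 4 (mod 5); 4·4 ≡ 1, so inverse 4.
x ≡ 8·120·10 + 3·165·5 + 1·440·2 + 2·264·4 = 15067.
15067 mod 1320 = 547.

547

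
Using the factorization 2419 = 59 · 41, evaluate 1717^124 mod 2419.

830

Mod 59: 1717 ≡ 6; by Fermat, exponent reduces to 124 mod 58 = 8; 6^8 ≡ 4 (mod 59).
Mod 41: 1717 ≡ 36; by Fermat, exponent reduces to 124 mod 40 = 4; 36^4 ≡ 10 (mod 41).
Combine by CRT: x ≡ 4 (mod 59), x ≡ 10 (mod 41) ⇒ x ≡ 830 (mod 2419).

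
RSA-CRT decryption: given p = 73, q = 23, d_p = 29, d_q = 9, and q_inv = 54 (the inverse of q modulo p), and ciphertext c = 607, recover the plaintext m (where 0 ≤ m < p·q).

m₁ = c^(d_p) mod p: c ≡ 23 (mod 73), and 23^29 mod 73 = 48.
m₂ = c^(d_q) mod q: c ≡ 9 (mod 23), and 9^9 mod 23 = 2.
h = q_inv·(m₁ − m₂) mod p = 54·(48 − 2) mod 73 = 2.
m = m₂ + h·q = 2 + 2·23 = 48.

48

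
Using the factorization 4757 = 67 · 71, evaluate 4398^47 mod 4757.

Mod 67: 4398 ≡ 43; 43^47 ≡ 45 (mod 67).
Mod 71: 4398 ≡ 67; 67^47 ≡ 13 (mod 71).
Combine by CRT: x ≡ 45 (mod 67), x ≡ 13 (mod 71) ⇒ x ≡ 581 (mod 4757).

581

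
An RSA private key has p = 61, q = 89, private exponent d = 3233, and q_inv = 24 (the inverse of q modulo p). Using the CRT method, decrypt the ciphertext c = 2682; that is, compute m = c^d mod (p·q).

1169

d_p = d mod (p−1) = 3233 mod 60 = 53; d_q = d mod (q−1) = 65.
m₁ = c^(d_p) mod p: c ≡ 59 (mod 61), and 59^53 mod 61 = 10.
m₂ = c^(d_q) mod q: c ≡ 12 (mod 89), and 12^65 mod 89 = 12.
h = q_inv·(m₁ − m₂) mod p = 24·(10 − 12) mod 61 = 13.
m = m₂ + h·q = 12 + 13·89 = 1169.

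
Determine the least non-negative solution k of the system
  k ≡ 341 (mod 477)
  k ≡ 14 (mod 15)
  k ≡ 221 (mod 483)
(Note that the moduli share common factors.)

317069

Combine the congruences pairwise.
gcd(477, 15) = 3 and 3 | (14 − 341), so the pair is consistent; merging gives k ≡ 2249 (mod 2385), where 2385 = lcm(477, 15).
gcd(2385, 483) = 3 and 3 | (221 − 2249), so the pair is consistent; merging gives k ≡ 317069 (mod 383985), where 383985 = lcm(2385, 483).
The solution is unique modulo lcm(477, 15, 483) = 383985.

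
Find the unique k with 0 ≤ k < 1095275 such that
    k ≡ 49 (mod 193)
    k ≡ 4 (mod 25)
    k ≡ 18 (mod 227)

537554

The moduli are pairwise coprime; N = 193·25·227 = 1095275.
N/193 = 5675; 5675 ≡ 78 (mod 193); 78·146 ≡ 1, so inverse 146.
N/25 = 43811; 43811 ≡ 11 (mod 25); 11·16 ≡ 1, so inverse 16.
N/227 = 4825; 4825 ≡ 58 (mod 227); 58·137 ≡ 1, so inverse 137.
k ≡ 49·5675·146 + 4·43811·16 + 18·4825·137 = 55301304.
55301304 mod 1095275 = 537554.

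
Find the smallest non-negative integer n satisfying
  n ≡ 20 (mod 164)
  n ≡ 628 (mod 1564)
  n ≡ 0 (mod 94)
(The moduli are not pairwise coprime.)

846752

Combine the congruences pairwise.
gcd(164, 1564) = 4 and 4 | (628 − 20), so the pair is consistent; merging gives n ≡ 13140 (mod 64124), where 64124 = lcm(164, 1564).
gcd(64124, 94) = 2 and 2 | (0 − 13140), so the pair is consistent; merging gives n ≡ 846752 (mod 3013828), where 3013828 = lcm(64124, 94).
The solution is unique modulo lcm(164, 1564, 94) = 3013828.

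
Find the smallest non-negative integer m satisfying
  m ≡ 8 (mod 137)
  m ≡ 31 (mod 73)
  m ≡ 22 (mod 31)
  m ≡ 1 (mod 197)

17456959

The moduli are pairwise coprime; N = 137·73·31·197 = 61076107.
N/137 = 445811; 445811 ≡ 13 (mod 137); 13·116 ≡ 1, so inverse 116.
N/73 = 836659; 836659 ≡ 6 (mod 73); 6·61 ≡ 1, so inverse 61.
N/31 = 1970197; 1970197 ≡ 23 (mod 31); 23·27 ≡ 1, so inverse 27.
N/197 = 310031; 310031 ≡ 150 (mod 197); 150·88 ≡ 1, so inverse 88.
m ≡ 8·445811·116 + 31·836659·61 + 22·1970197·27 + 1·310031·88 = 3193414523.
3193414523 mod 61076107 = 17456959.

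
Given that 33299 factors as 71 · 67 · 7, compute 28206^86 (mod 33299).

Mod 71: 28206 ≡ 19; by Fermat, exponent reduces to 86 mod 70 = 16; 19^16 ≡ 40 (mod 71).
Mod 67: 28206 ≡ 66; by Fermat, exponent reduces to 86 mod 66 = 20; 66^20 ≡ 1 (mod 67).
Mod 7: 28206 ≡ 3; by Fermat, exponent reduces to 86 mod 6 = 2; 3^2 ≡ 2 (mod 7).
Combine by CRT: x ≡ 40 (mod 71), x ≡ 1 (mod 67), x ≡ 2 (mod 7) ⇒ x ≡ 5294 (mod 33299).

5294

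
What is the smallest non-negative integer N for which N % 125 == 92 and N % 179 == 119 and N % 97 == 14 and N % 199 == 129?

131352467

The moduli are pairwise coprime; M = 125·179·97·199 = 431904625.
M/125 = 3455237; 3455237 ≡ 112 (mod 125); 112·48 ≡ 1, so inverse 48.
M/179 = 2412875; 2412875 ≡ 134 (mod 179); 134·175 ≡ 1, so inverse 175.
M/97 = 4452625; 4452625 ≡ 34 (mod 97); 34·20 ≡ 1, so inverse 20.
M/199 = 2170375; 2170375 ≡ 81 (mod 199); 81·86 ≡ 1, so inverse 86.
N ≡ 92·3455237·48 + 119·2412875·175 + 14·4452625·20 + 129·2170375·86 = 90831323717.
90831323717 mod 431904625 = 131352467.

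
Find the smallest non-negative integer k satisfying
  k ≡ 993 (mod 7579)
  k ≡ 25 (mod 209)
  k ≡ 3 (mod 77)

357206

gcd(7579, 209) = 11 and 11 | (25 − 993), so the pair is consistent; merging gives k ≡ 69204 (mod 144001), where 144001 = lcm(7579, 209).
gcd(144001, 77) = 11 and 11 | (3 − 69204), so the pair is consistent; merging gives k ≡ 357206 (mod 1008007), where 1008007 = lcm(144001, 77).
The solution is unique modulo lcm(7579, 209, 77) = 1008007.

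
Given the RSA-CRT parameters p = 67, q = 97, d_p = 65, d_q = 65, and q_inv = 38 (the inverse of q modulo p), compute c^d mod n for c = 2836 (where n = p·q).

m₁ = c^(d_p) mod p: c ≡ 22 (mod 67), and 22^65 mod 67 = 64.
m₂ = c^(d_q) mod q: c ≡ 23 (mod 97), and 23^65 mod 97 = 29.
h = q_inv·(m₁ − m₂) mod p = 38·(64 − 29) mod 67 = 57.
m = m₂ + h·q = 29 + 57·97 = 5558.

5558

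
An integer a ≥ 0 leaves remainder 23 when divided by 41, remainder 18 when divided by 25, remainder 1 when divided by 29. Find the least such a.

From a ≡ 23 (mod 41) write a = 23 + 41t. Substituting into a ≡ 18 (mod 25) gives 41t ≡ 20 (mod 25), and since 16⁻¹ ≡ 11 (mod 25), t ≡ 20. Hence a ≡ 23 + 41·20 = 843 (mod 1025).
From a ≡ 843 (mod 1025) write a = 843 + 1025t. Substituting into a ≡ 1 (mod 29) gives 1025t ≡ 28 (mod 29), and since 10⁻¹ ≡ 3 (mod 29), t ≡ 26. Hence a ≡ 843 + 1025·26 = 27493 (mod 29725).

27493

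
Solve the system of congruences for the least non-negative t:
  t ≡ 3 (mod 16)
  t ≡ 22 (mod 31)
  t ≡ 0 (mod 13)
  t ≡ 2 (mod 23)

84435

From t ≡ 3 (mod 16) write t = 3 + 16s. Substituting into t ≡ 22 (mod 31) gives 16s ≡ 19 (mod 31), and since 16⁻¹ ≡ 2 (mod 31), s ≡ 7. Hence t ≡ 3 + 16·7 = 115 (mod 496).
From t ≡ 115 (mod 496) write t = 115 + 496s. Substituting into t ≡ 0 (mod 13) gives 496s ≡ 2 (mod 13), and since 2⁻¹ ≡ 7 (mod 13), s ≡ 1. Hence t ≡ 115 + 496·1 = 611 (mod 6448).
From t ≡ 611 (mod 6448) write t = 611 + 6448s. Substituting into t ≡ 2 (mod 23) gives 6448s ≡ 12 (mod 23), and since 8⁻¹ ≡ 3 (mod 23), s ≡ 13. Hence t ≡ 611 + 6448·13 = 84435 (mod 148304).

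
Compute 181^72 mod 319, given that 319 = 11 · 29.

223

Mod 11: 181 ≡ 5; by Fermat, exponent reduces to 72 mod 10 = 2; 5^2 ≡ 3 (mod 11).
Mod 29: 181 ≡ 7; by Fermat, exponent reduces to 72 mod 28 = 16; 7^16 ≡ 20 (mod 29).
Combine by CRT: x ≡ 3 (mod 11), x ≡ 20 (mod 29) ⇒ x ≡ 223 (mod 319).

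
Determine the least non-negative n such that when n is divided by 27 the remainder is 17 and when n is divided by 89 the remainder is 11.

From n ≡ 17 (mod 27) write n = 17 + 27t. Substituting into n ≡ 11 (mod 89) gives 27t ≡ 83 (mod 89), and since 27⁻¹ ≡ 33 (mod 89), t ≡ 69. Hence n ≡ 17 + 27·69 = 1880 (mod 2403).

1880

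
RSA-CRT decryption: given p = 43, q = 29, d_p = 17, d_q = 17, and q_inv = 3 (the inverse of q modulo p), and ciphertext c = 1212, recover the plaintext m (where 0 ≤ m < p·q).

m₁ = c^(d_p) mod p: c ≡ 8 (mod 43), and 8^17 mod 43 = 39.
m₂ = c^(d_q) mod q: c ≡ 23 (mod 29), and 23^17 mod 29 = 16.
h = q_inv·(m₁ − m₂) mod p = 3·(39 − 16) mod 43 = 26.
m = m₂ + h·q = 16 + 26·29 = 770.

770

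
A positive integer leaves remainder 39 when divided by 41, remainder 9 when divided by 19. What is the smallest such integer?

408

From a ≡ 39 (mod 41) write a = 39 + 41t. Substituting into a ≡ 9 (mod 19) gives 41t ≡ 8 (mod 19), and since 3⁻¹ ≡ 13 (mod 19), t ≡ 9. Hence a ≡ 39 + 41·9 = 408 (mod 779).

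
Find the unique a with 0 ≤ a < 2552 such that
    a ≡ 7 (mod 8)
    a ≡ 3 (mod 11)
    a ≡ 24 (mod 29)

The moduli are pairwise coprime; N = 8·11·29 = 2552.
N/8 = 319; 319 ≡ 7 (mod 8); 7·7 ≡ 1, so inverse 7.
N/11 = 232; 232 ≡ 1 (mod 11), inverse 1.
N/29 = 88; 88 ≡ 1 (mod 29), inverse 1.
a ≡ 7·319·7 + 3·232·1 + 24·88·1 = 18439.
18439 mod 2552 = 575.

575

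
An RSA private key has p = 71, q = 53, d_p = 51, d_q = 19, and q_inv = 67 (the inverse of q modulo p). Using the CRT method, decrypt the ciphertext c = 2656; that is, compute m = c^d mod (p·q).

1574

m₁ = c^(d_p) mod p: c ≡ 29 (mod 71), and 29^51 mod 71 = 12.
m₂ = c^(d_q) mod q: c ≡ 6 (mod 53), and 6^19 mod 53 = 37.
h = q_inv·(m₁ − m₂) mod p = 67·(12 − 37) mod 71 = 29.
m = m₂ + h·q = 37 + 29·53 = 1574.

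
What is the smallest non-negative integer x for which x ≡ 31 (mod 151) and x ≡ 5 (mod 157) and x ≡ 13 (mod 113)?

From x ≡ 31 (mod 151) write x = 31 + 151t. Substituting into x ≡ 5 (mod 157) gives 151t ≡ 131 (mod 157), and since 151⁻¹ ≡ 26 (mod 157), t ≡ 109. Hence x ≡ 31 + 151·109 = 16490 (mod 23707).
From x ≡ 16490 (mod 23707) write x = 16490 + 23707t. Substituting into x ≡ 13 (mod 113) gives 23707t ≡ 21 (mod 113), and since 90⁻¹ ≡ 54 (mod 113), t ≡ 4. Hence x ≡ 16490 + 23707·4 = 111318 (mod 2678891).

111318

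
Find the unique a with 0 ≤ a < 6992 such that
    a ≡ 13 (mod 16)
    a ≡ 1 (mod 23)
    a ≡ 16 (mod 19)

From a ≡ 13 (mod 16) write a = 13 + 16t. Substituting into a ≡ 1 (mod 23) gives 16t ≡ 11 (mod 23), and since 16⁻¹ ≡ 13 (mod 23), t ≡ 5. Hence a ≡ 13 + 16·5 = 93 (mod 368).
From a ≡ 93 (mod 368) write a = 93 + 368t. Substituting into a ≡ 16 (mod 19) gives 368t ≡ 18 (mod 19), and since 7⁻¹ ≡ 11 (mod 19), t ≡ 8. Hence a ≡ 93 + 368·8 = 3037 (mod 6992).

3037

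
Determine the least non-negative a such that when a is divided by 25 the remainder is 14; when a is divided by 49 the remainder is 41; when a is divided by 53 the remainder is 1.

36889

From a ≡ 14 (mod 25) write a = 14 + 25t. Substituting into a ≡ 41 (mod 49) gives 25t ≡ 27 (mod 49), and since 25⁻¹ ≡ 2 (mod 49), t ≡ 5. Hence a ≡ 14 + 25·5 = 139 (mod 1225).
From a ≡ 139 (mod 1225) write a = 139 + 1225t. Substituting into a ≡ 1 (mod 53) gives 1225t ≡ 21 (mod 53), and since 6⁻¹ ≡ 9 (mod 53), t ≡ 30. Hence a ≡ 139 + 1225·30 = 36889 (mod 64925).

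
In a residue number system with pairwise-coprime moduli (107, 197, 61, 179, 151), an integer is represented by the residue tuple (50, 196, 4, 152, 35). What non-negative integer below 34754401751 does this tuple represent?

From x ≡ 50 (mod 107) write x = 50 + 107t. Substituting into x ≡ 196 (mod 197) gives 107t ≡ 146 (mod 197), and since 107⁻¹ ≡ 116 (mod 197), t ≡ 191. Hence x ≡ 50 + 107·191 = 20487 (mod 21079).
From x ≡ 20487 (mod 21079) write x = 20487 + 21079t. Substituting into x ≡ 4 (mod 61) gives 21079t ≡ 13 (mod 61), and since 34⁻¹ ≡ 9 (mod 61), t ≡ 56. Hence x ≡ 20487 + 21079·56 = 1200911 (mod 1285819).
From x ≡ 1200911 (mod 1285819) write x = 1200911 + 1285819t. Substituting into x ≡ 152 (mod 179) gives 1285819t ≡ 152 (mod 179), and since 62⁻¹ ≡ 26 (mod 179), t ≡ 14. Hence x ≡ 1200911 + 1285819·14 = 19202377 (mod 230161601).
From x ≡ 19202377 (mod 230161601) write x = 19202377 + 230161601t. Substituting into x ≡ 35 (mod 151) gives 230161601t ≡ 26 (mod 151), and since 2⁻¹ ≡ 76 (mod 151), t ≡ 13. Hence x ≡ 19202377 + 230161601·13 = 3011303190 (mod 34754401751).

3011303190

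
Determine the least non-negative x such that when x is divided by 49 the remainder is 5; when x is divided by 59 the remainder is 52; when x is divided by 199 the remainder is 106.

The moduli are pairwise coprime; N = 49·59·199 = 575309.
N/49 = 11741; 11741 ≡ 30 (mod 49); 30·18 ≡ 1, so inverse 18.
N/59 = 9751; 9751 ≡ 16 (mod 59); 16·48 ≡ 1, so inverse 48.
N/199 = 2891; 2891 ≡ 105 (mod 199); 105·163 ≡ 1, so inverse 163.
x ≡ 5·11741·18 + 52·9751·48 + 106·2891·163 = 75345884.
75345884 mod 575309 = 555714.

555714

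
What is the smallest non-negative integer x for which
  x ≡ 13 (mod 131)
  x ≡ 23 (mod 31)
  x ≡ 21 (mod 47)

125511

The moduli are pairwise coprime; N = 131·31·47 = 190867.
N/131 = 1457; 1457 ≡ 16 (mod 131); 16·41 ≡ 1, so inverse 41.
N/31 = 6157; 6157 ≡ 19 (mod 31); 19·18 ≡ 1, so inverse 18.
N/47 = 4061; 4061 ≡ 19 (mod 47); 19·5 ≡ 1, so inverse 5.
x ≡ 13·1457·41 + 23·6157·18 + 21·4061·5 = 3751984.
3751984 mod 190867 = 125511.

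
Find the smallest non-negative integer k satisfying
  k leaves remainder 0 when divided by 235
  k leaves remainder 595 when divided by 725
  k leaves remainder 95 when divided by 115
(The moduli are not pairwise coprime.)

gcd(235, 725) = 5 and 5 | (595 − 0), so the pair is consistent; merging gives k ≡ 21620 (mod 34075), where 34075 = lcm(235, 725).
gcd(34075, 115) = 5 and 5 | (95 − 21620), so the pair is consistent; merging gives k ≡ 226070 (mod 783725), where 783725 = lcm(34075, 115).
The solution is unique modulo lcm(235, 725, 115) = 783725.

226070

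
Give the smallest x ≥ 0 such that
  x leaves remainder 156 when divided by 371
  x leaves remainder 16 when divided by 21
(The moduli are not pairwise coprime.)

898

Combine the congruences pairwise.
gcd(371, 21) = 7 and 7 | (16 − 156), so the pair is consistent; merging gives x ≡ 898 (mod 1113), where 1113 = lcm(371, 21).
The solution is unique modulo lcm(371, 21) = 1113.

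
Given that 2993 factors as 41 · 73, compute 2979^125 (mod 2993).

Mod 41: 2979 ≡ 27; by Fermat, exponent reduces to 125 mod 40 = 5; 27^5 ≡ 14 (mod 41).
Mod 73: 2979 ≡ 59; by Fermat, exponent reduces to 125 mod 72 = 53; 59^53 ≡ 28 (mod 73).
Combine by CRT: x ≡ 14 (mod 41), x ≡ 28 (mod 73) ⇒ x ≡ 2802 (mod 2993).

2802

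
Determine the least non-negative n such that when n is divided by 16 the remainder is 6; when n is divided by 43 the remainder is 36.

Combine the congruences pairwise.
From n ≡ 6 (mod 16) write n = 6 + 16t. Substituting into n ≡ 36 (mod 43) gives 16t ≡ 30 (mod 43), and since 16⁻¹ ≡ 35 (mod 43), t ≡ 18. Hence n ≡ 6 + 16·18 = 294 (mod 688).

294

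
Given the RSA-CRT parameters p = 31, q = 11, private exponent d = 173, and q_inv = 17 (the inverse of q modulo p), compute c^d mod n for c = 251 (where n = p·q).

d_p = d mod (p−1) = 173 mod 30 = 23; d_q = d mod (q−1) = 3.
m₁ = c^(d_p) mod p: c ≡ 3 (mod 31), and 3^23 mod 31 = 11.
m₂ = c^(d_q) mod q: c ≡ 9 (mod 11), and 9^3 mod 11 = 3.
h = q_inv·(m₁ − m₂) mod p = 17·(11 − 3) mod 31 = 12.
m = m₂ + h·q = 3 + 12·11 = 135.

135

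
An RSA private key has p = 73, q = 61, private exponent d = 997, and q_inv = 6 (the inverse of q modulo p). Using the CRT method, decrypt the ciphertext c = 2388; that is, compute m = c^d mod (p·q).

386

d_p = d mod (p−1) = 997 mod 72 = 61; d_q = d mod (q−1) = 37.
m₁ = c^(d_p) mod p: c ≡ 52 (mod 73), and 52^61 mod 73 = 21.
m₂ = c^(d_q) mod q: c ≡ 9 (mod 61), and 9^37 mod 61 = 20.
h = q_inv·(m₁ − m₂) mod p = 6·(21 − 20) mod 73 = 6.
m = m₂ + h·q = 20 + 6·61 = 386.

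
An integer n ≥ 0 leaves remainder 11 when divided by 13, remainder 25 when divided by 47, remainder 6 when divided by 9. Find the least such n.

Combine the congruences pairwise.
From n ≡ 11 (mod 13) write n = 11 + 13t. Substituting into n ≡ 25 (mod 47) gives 13t ≡ 14 (mod 47), and since 13⁻¹ ≡ 29 (mod 47), t ≡ 30. Hence n ≡ 11 + 13·30 = 401 (mod 611).
From n ≡ 401 (mod 611) write n = 401 + 611t. Substituting into n ≡ 6 (mod 9) gives 611t ≡ 1 (mod 9), and since 8⁻¹ ≡ 8 (mod 9), t ≡ 8. Hence n ≡ 401 + 611·8 = 5289 (mod 5499).

5289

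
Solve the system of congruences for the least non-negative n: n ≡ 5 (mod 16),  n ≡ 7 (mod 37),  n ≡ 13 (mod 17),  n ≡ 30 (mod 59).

133429

From n ≡ 5 (mod 16) write n = 5 + 16t. Substituting into n ≡ 7 (mod 37) gives 16t ≡ 2 (mod 37), and since 16⁻¹ ≡ 7 (mod 37), t ≡ 14. Hence n ≡ 5 + 16·14 = 229 (mod 592).
From n ≡ 229 (mod 592) write n = 229 + 592t. Substituting into n ≡ 13 (mod 17) gives 592t ≡ 5 (mod 17), and since 14⁻¹ ≡ 11 (mod 17), t ≡ 4. Hence n ≡ 229 + 592·4 = 2597 (mod 10064).
From n ≡ 2597 (mod 10064) write n = 2597 + 10064t. Substituting into n ≡ 30 (mod 59) gives 10064t ≡ 29 (mod 59), and since 34⁻¹ ≡ 33 (mod 59), t ≡ 13. Hence n ≡ 2597 + 10064·13 = 133429 (mod 593776).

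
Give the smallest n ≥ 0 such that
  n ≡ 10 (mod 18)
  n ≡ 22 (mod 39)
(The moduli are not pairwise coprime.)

gcd(18, 39) = 3 and 3 | (22 − 10), so the pair is consistent; merging gives n ≡ 100 (mod 234), where 234 = lcm(18, 39).
The solution is unique modulo lcm(18, 39) = 234.

100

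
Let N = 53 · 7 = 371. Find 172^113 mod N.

44

Mod 53: 172 ≡ 13; by Fermat, exponent reduces to 113 mod 52 = 9; 13^9 ≡ 44 (mod 53).
Mod 7: 172 ≡ 4; by Fermat, exponent reduces to 113 mod 6 = 5; 4^5 ≡ 2 (mod 7).
Combine by CRT: x ≡ 44 (mod 53), x ≡ 2 (mod 7) ⇒ x ≡ 44 (mod 371).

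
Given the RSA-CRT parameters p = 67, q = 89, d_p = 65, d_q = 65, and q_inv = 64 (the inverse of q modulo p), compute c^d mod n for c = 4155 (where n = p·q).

2614

m₁ = c^(d_p) mod p: c ≡ 1 (mod 67), and 1^65 mod 67 = 1.
m₂ = c^(d_q) mod q: c ≡ 61 (mod 89), and 61^65 mod 89 = 33.
h = q_inv·(m₁ − m₂) mod p = 64·(1 − 33) mod 67 = 29.
m = m₂ + h·q = 33 + 29·89 = 2614.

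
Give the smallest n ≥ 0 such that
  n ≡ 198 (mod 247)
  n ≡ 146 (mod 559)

9090

gcd(247, 559) = 13 and 13 | (146 − 198), so the pair is consistent; merging gives n ≡ 9090 (mod 10621), where 10621 = lcm(247, 559).
The solution is unique modulo lcm(247, 559) = 10621.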